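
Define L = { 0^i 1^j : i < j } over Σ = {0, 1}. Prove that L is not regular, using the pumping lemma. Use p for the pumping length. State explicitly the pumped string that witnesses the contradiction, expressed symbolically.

Toward a contradiction, assume L is regular with pumping length p.
Choose w = 0^p 1^{p+1} ∈ L, with |w| = 2p+1 ≥ p.
By the pumping lemma, w = xyz with |xy| ≤ p and |y| ≥ 1.
Since the first p symbols of w are all 0's and |xy| ≤ p, y lies entirely in the leading 0-block: y = 0^k for some k with 1 ≤ k ≤ p.
Consider xy^2z = 0^{p+k} 1^{p+1}. Since k ≥ 1, the 0-count p+k is at least p+1, so i < j fails; thus xy^2z ∉ L.
This contradicts the pumping lemma, so L is not regular.

0^{p+k} 1^{p+1}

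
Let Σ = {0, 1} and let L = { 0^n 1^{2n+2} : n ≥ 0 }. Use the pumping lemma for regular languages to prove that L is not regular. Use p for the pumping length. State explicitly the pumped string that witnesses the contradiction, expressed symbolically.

0^{p+k} 1^{2p+2}

Toward a contradiction, assume L is regular with pumping length p.
Choose w = 0^p 1^{2p+2}, which is in L with |w| = 3p+2 ≥ p.
Write w = xyz as guaranteed by the lemma, with |xy| ≤ p and y is nonempty.
The first p characters of w are 0's, so xy (and hence y) consists only of 0's. Write y = 0^k, 1 ≤ k ≤ p.
Pump with i = 2: xy^2z = 0^{p+k} 1^{2p+2}. For this to lie in L we would need 2p+2 = 2(p+k)+2, which forces k = 0. But k ≥ 1, so xy^2z ∉ L.
This is a contradiction; hence L is not regular.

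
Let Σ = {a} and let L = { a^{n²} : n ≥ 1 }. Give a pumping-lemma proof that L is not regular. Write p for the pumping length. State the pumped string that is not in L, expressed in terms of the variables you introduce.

Toward a contradiction, assume L is regular with pumping length p.
Take w = a^{p²} ∈ L with |w| = p² ≥ p.
By the pumping lemma, w = xyz with |xy| ≤ p and |y| > 0.
Then y = a^k for some k with 1 ≤ k ≤ p.
Pump with i = 2: xy^2z = a^{p²+k}. Since 1 ≤ k ≤ p, p² < p²+k ≤ p²+p < (p+1)², so p²+k lies strictly between consecutive squares and is not a perfect square. So xy^2z ∉ L.
Contradiction. Therefore L is not regular.

a^{p²+k}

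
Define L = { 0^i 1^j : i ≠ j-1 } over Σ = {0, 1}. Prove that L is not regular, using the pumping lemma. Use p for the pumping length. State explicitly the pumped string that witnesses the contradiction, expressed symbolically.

0^{p+p!} 1^{p+p!+1}

Suppose for contradiction that L is regular, and let p be the pumping length.
Choose w = 0^p 1^{p+p!+1}. Since p ≠ (p+p!+1)-1 = p+p!, w ∈ L; and |w| ≥ p.
Write w = xyz as guaranteed by the lemma, with |xy| ≤ p and y is nonempty.
Because |xy| ≤ p and w begins with p copies of 0, we have y = 0^k with 1 ≤ k ≤ p.
Since 1 ≤ k ≤ p, k divides p!; set t = 1 + p!/k. Then xy^t z has p + (p!/k)·k = p + p! copies of 0. Now the 0-count is p+p! and (1-count)-1 = (p+p!+1)-1 = p+p!, so i ≠ j-1 fails. So xy^t z = 0^{p+p!} 1^{p+p!+1} ∉ L.
This is a contradiction; hence L is not regular.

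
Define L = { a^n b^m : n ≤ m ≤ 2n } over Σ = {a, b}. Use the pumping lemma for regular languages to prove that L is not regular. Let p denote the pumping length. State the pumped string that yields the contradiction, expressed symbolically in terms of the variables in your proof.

a^{p+k} b^p

Assume L is regular. Let p be the pumping length given by the pumping lemma.
Take w = a^p b^p ∈ L (since p ≤ p ≤ 2p), with |w| = 2p ≥ p.
By the pumping lemma, w = xyz with |xy| ≤ p and |y| ≥ 1.
The first p characters of w are a's, so xy (and hence y) consists only of a's. Write y = a^k, 1 ≤ k ≤ p.
Pump with i = 2: xy^2z = a^{p+k} b^p. Now n = p+k > p = m, so the condition n ≤ m fails. Thus xy^2z ∉ L.
This is a contradiction; hence L is not regular.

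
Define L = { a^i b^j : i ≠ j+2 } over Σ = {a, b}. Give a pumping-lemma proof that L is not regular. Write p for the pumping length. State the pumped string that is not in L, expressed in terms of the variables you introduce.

Assume L is regular; let p be its pumping constant.
Choose w = a^p b^{p+p!-2}. Since p ≠ (p+p!-2)+2 = p+p!, w ∈ L; and |w| ≥ p.
By the pumping lemma, w = xyz with |xy| ≤ p and y is nonempty.
Since the first p symbols of w are all a's and |xy| ≤ p, y lies entirely in the leading a-block: y = a^k for some k with 1 ≤ k ≤ p.
Since 1 ≤ k ≤ p, k divides p!; set t = 1 + p!/k. Then xy^t z has p + (p!/k)·k = p + p! copies of a. Now the a-count is p+p! and (b-count)+2 = (p+p!-2)+2 = p+p!, so i ≠ j+2 fails. So xy^t z = a^{p+p!} b^{p+p!-2} ∉ L.
Contradiction. Therefore L is not regular.

a^{p+p!} b^{p+p!-2}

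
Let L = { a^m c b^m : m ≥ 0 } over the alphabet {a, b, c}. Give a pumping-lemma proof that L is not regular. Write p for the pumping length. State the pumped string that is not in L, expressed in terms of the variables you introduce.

a^{p+k} c b^p

Assume L is regular; let p be its pumping constant.
Take w = a^p c b^p ∈ L with |w| = 2p+1 ≥ p.
By the pumping lemma, w = xyz with |xy| ≤ p and y is nonempty.
Because |xy| ≤ p and w begins with p copies of a, we have y = a^k with 1 ≤ k ≤ p.
Pump with i = 2: xy^2z = a^{p+k} c b^p, which would require p+k = p. But k ≥ 1, so xy^2z ∉ L.
This contradicts the pumping lemma, so L is not regular.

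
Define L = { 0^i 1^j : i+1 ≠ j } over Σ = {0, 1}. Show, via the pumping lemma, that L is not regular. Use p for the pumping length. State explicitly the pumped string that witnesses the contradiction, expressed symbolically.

Assume L is regular. Let p be the pumping length given by the pumping lemma.
Choose w = 0^p 1^{p+p!+1}. Since p ≠ (p+p!+1)-1 = p+p!, w ∈ L; and |w| ≥ p.
The pumping lemma gives a decomposition w = xyz where |xy| ≤ p and |y| ≥ 1.
Because |xy| ≤ p and w begins with p copies of 0, we have y = 0^k with 1 ≤ k ≤ p.
Since 1 ≤ k ≤ p, k divides p!; set t = 1 + p!/k. Then xy^t z has p + (p!/k)·k = p + p! copies of 0. Now the 0-count is p+p! and (1-count)-1 = (p+p!+1)-1 = p+p!, so i+1 ≠ j fails. So xy^t z = 0^{p+p!} 1^{p+p!+1} ∉ L.
Contradiction. Therefore L is not regular.

0^{p+p!} 1^{p+p!+1}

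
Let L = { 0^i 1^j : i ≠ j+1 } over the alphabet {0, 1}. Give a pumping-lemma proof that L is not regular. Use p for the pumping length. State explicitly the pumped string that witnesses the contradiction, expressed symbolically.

Toward a contradiction, assume L is regular with pumping length p.
Choose w = 0^p 1^{p+p!-1}. Since p ≠ (p+p!-1)+1 = p+p!, w ∈ L; and |w| ≥ p.
Write w = xyz as guaranteed by the lemma, with |xy| ≤ p and |y| ≥ 1.
Since the first p symbols of w are all 0's and |xy| ≤ p, y lies entirely in the leading 0-block: y = 0^k for some k with 1 ≤ k ≤ p.
Since 1 ≤ k ≤ p, k divides p!; set t = 1 + p!/k. Then xy^t z has p + (p!/k)·k = p + p! copies of 0. Now the 0-count is p+p! and (1-count)+1 = (p+p!-1)+1 = p+p!, so i ≠ j+1 fails. So xy^t z = 0^{p+p!} 1^{p+p!-1} ∉ L.
Contradiction. Therefore L is not regular.

0^{p+p!} 1^{p+p!-1}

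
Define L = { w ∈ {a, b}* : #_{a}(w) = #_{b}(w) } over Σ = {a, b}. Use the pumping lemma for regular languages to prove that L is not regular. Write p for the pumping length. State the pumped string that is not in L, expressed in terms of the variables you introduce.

a^{p+k} b^p

Assume L is regular; let p be its pumping constant.
Choose w = a^p b^p ∈ L with |w| = 2p ≥ p.
The pumping lemma gives a decomposition w = xyz where |xy| ≤ p and y is nonempty.
Because |xy| ≤ p and w begins with p copies of a, we have y = a^k with 1 ≤ k ≤ p.
Pump with i = 2: xy^2z = a^{p+k} b^p has p+k occurrences of a but only p of b. Since k ≥ 1 the counts differ, so xy^2z ∉ L.
Contradiction. Therefore L is not regular.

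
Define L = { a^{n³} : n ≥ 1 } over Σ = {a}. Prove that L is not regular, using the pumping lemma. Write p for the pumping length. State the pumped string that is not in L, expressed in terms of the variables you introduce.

Suppose for contradiction that L is regular, and let p be the pumping length.
Take w = a^{p³} ∈ L with |w| = p³ ≥ p.
The pumping lemma gives a decomposition w = xyz where |xy| ≤ p and |y| > 0.
Then y = a^k for some k with 1 ≤ k ≤ p.
Pump with i = 2: xy^2z = a^{p³+k}. Since 1 ≤ k ≤ p, p³ < p³+k ≤ p³+p < p³+3p²+3p+1 = (p+1)³, so p³+k is not a perfect cube. So xy^2z ∉ L.
Contradiction. Therefore L is not regular.

a^{p³+k}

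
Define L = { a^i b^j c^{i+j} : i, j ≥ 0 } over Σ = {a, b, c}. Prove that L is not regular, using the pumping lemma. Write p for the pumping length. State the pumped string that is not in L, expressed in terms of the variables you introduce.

a^{p+k} b^p c^{2p}

Assume L is regular. Let p be the pumping length given by the pumping lemma.
Take w = a^p b^p c^{2p} ∈ L (with i=j=p, i+j=2p), |w| = 4p ≥ p.
Write w = xyz as guaranteed by the lemma, with |xy| ≤ p and y is nonempty.
Because |xy| ≤ p and w begins with p copies of a, we have y = a^k with 1 ≤ k ≤ p.
Consider xy^2z = a^{p+k} b^p c^{2p}. Now the a- and b-counts sum to 2p+k, but the c-count is 2p ≠ 2p+k. So xy^2z ∉ L.
Contradiction. Therefore L is not regular.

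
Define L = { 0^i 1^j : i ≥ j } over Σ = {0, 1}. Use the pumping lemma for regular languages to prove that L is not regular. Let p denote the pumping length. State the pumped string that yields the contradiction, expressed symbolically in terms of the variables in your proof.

0^{p-k} 1^p

Assume L is regular; let p be its pumping constant.
Choose w = 0^p 1^p ∈ L, with |w| = 2p ≥ p.
The pumping lemma gives a decomposition w = xyz where |xy| ≤ p and |y| > 0.
Because |xy| ≤ p and w begins with p copies of 0, we have y = 0^k with 1 ≤ k ≤ p.
Consider xy^0z = xz = 0^{p-k} 1^p. Since k ≥ 1, the 0-count p-k is less than p, so i ≥ j fails; thus xz ∉ L.
This is a contradiction; hence L is not regular.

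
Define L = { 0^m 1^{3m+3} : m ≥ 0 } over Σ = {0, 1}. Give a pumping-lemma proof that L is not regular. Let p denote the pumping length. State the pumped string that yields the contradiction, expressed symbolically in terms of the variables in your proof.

0^{p+k} 1^{3p+3}

Assume L is regular. Let p be the pumping length given by the pumping lemma.
Choose w = 0^p 1^{3p+3}, which is in L with |w| = 4p+3 ≥ p.
Write w = xyz as guaranteed by the lemma, with |xy| ≤ p and |y| ≥ 1.
The first p characters of w are 0's, so xy (and hence y) consists only of 0's. Write y = 0^k, 1 ≤ k ≤ p.
Pump with i = 2: xy^2z = 0^{p+k} 1^{3p+3}. For this to lie in L we would need 3p+3 = 3(p+k)+3, which forces k = 0. But k ≥ 1, so xy^2z ∉ L.
This contradicts the pumping lemma, so L is not regular.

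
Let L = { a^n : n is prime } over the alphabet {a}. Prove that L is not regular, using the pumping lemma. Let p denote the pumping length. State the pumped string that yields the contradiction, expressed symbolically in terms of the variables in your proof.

a^{q(1+k)}

Assume L is regular; let p be its pumping constant.
Let q be a prime with q ≥ p+2 (infinitely many primes exist), and take w = a^q ∈ L with |w| = q ≥ p.
The pumping lemma gives a decomposition w = xyz where |xy| ≤ p and y is nonempty.
Then y = a^k for some k with 1 ≤ k ≤ p.
Since 1 ≤ k ≤ p, |xz| = q-k. Pump with i = q+1: |xy^{q+1}z| = (q-k)+(q+1)k = q+qk = q(1+k), which is composite (both factors ≥ 2). So xy^{q+1}z = a^{q(1+k)} ∉ L.
This is a contradiction; hence L is not regular.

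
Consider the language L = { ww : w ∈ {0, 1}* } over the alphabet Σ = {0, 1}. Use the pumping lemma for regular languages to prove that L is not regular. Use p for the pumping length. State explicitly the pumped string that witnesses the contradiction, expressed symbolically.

0^{p+k} 1^p 0^p 1^p

Suppose for contradiction that L is regular, and let p be the pumping length.
Take w = 0^p 1^p 0^p 1^p = uu where u = 0^p1^p; then w ∈ L and |w| = 4p ≥ p.
The pumping lemma gives a decomposition w = xyz where |xy| ≤ p and |y| ≥ 1.
Since the first p symbols of w are all 0's and |xy| ≤ p, y lies entirely in the leading 0-block: y = 0^k for some k with 1 ≤ k ≤ p.
Pump with i = 2: xy^2z = 0^{p+k} 1^p 0^p 1^p, of length 4p+k. Suppose this equals vv. The string starts with 0 and ends with 1, so v does too; thus the boundary between the two copies of v is a 1→0 transition. There is exactly one such transition, at position 2p+k, so |v| = 2p+k and |vv| = 4p+2k ≠ 4p+k since k ≥ 1. So xy^2z ∉ L.
This contradicts the pumping lemma, so L is not regular.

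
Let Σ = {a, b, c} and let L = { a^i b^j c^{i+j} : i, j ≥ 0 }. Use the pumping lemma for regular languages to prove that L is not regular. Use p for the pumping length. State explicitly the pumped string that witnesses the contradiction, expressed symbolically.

Assume L is regular. Let p be the pumping length given by the pumping lemma.
Take w = a^p b^p c^{2p} ∈ L (with i=j=p, i+j=2p), |w| = 4p ≥ p.
The pumping lemma gives a decomposition w = xyz where |xy| ≤ p and |y| > 0.
The first p characters of w are a's, so xy (and hence y) consists only of a's. Write y = a^k, 1 ≤ k ≤ p.
Consider xy^2z = a^{p+k} b^p c^{2p}. Now the a- and b-counts sum to 2p+k, but the c-count is 2p ≠ 2p+k. So xy^2z ∉ L.
This contradicts the pumping lemma, so L is not regular.

a^{p+k} b^p c^{2p}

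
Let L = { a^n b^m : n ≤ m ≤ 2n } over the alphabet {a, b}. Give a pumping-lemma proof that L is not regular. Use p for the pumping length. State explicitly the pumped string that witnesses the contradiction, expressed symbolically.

a^{p+k} b^p

Toward a contradiction, assume L is regular with pumping length p.
Take w = a^p b^p ∈ L (since p ≤ p ≤ 2p), with |w| = 2p ≥ p.
Write w = xyz as guaranteed by the lemma, with |xy| ≤ p and |y| ≥ 1.
The first p characters of w are a's, so xy (and hence y) consists only of a's. Write y = a^k, 1 ≤ k ≤ p.
Pump with i = 2: xy^2z = a^{p+k} b^p. Now n = p+k > p = m, so the condition n ≤ m fails. Thus xy^2z ∉ L.
This is a contradiction; hence L is not regular.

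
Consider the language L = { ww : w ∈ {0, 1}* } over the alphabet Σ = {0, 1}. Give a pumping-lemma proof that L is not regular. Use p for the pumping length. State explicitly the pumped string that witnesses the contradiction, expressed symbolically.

0^{p+k} 1^p 0^p 1^p

Toward a contradiction, assume L is regular with pumping length p.
Take w = 0^p 1^p 0^p 1^p = uu where u = 0^p1^p; then w ∈ L and |w| = 4p ≥ p.
Write w = xyz as guaranteed by the lemma, with |xy| ≤ p and |y| ≥ 1.
Because |xy| ≤ p and w begins with p copies of 0, we have y = 0^k with 1 ≤ k ≤ p.
Pump with i = 2: xy^2z = 0^{p+k} 1^p 0^p 1^p, of length 4p+k. Suppose this equals vv. The string starts with 0 and ends with 1, so v does too; thus the boundary between the two copies of v is a 1→0 transition. There is exactly one such transition, at position 2p+k, so |v| = 2p+k and |vv| = 4p+2k ≠ 4p+k since k ≥ 1. So xy^2z ∉ L.
Contradiction. Therefore L is not regular.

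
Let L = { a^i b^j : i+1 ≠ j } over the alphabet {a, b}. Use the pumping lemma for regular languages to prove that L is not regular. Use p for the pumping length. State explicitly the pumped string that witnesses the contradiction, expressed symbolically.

a^{p+p!} b^{p+p!+1}

Suppose for contradiction that L is regular, and let p be the pumping length.
Choose w = a^p b^{p+p!+1}. Since p ≠ (p+p!+1)-1 = p+p!, w ∈ L; and |w| ≥ p.
Write w = xyz as guaranteed by the lemma, with |xy| ≤ p and y is nonempty.
Because |xy| ≤ p and w begins with p copies of a, we have y = a^k with 1 ≤ k ≤ p.
Since 1 ≤ k ≤ p, k divides p!; set t = 1 + p!/k. Then xy^t z has p + (p!/k)·k = p + p! copies of a. Now the a-count is p+p! and (b-count)-1 = (p+p!+1)-1 = p+p!, so i+1 ≠ j fails. So xy^t z = a^{p+p!} b^{p+p!+1} ∉ L.
This contradicts the pumping lemma, so L is not regular.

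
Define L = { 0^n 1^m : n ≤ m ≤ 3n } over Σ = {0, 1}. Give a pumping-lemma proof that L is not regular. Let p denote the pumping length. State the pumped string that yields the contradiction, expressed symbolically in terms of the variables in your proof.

Assume L is regular. Let p be the pumping length given by the pumping lemma.
Take w = 0^p 1^p ∈ L (since p ≤ p ≤ 3p), with |w| = 2p ≥ p.
By the pumping lemma, w = xyz with |xy| ≤ p and |y| > 0.
Since the first p symbols of w are all 0's and |xy| ≤ p, y lies entirely in the leading 0-block: y = 0^k for some k with 1 ≤ k ≤ p.
Pump with i = 2: xy^2z = 0^{p+k} 1^p. Now n = p+k > p = m, so the condition n ≤ m fails. Thus xy^2z ∉ L.
This contradicts the pumping lemma, so L is not regular.

0^{p+k} 1^p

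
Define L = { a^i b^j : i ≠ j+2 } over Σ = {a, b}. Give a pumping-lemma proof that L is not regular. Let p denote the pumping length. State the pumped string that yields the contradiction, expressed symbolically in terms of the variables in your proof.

a^{p+p!} b^{p+p!-2}

Assume L is regular. Let p be the pumping length given by the pumping lemma.
Choose w = a^p b^{p+p!-2}. Since p ≠ (p+p!-2)+2 = p+p!, w ∈ L; and |w| ≥ p.
By the pumping lemma, w = xyz with |xy| ≤ p and y is nonempty.
The first p characters of w are a's, so xy (and hence y) consists only of a's. Write y = a^k, 1 ≤ k ≤ p.
Since 1 ≤ k ≤ p, k divides p!; set t = 1 + p!/k. Then xy^t z has p + (p!/k)·k = p + p! copies of a. Now the a-count is p+p! and (b-count)+2 = (p+p!-2)+2 = p+p!, so i ≠ j+2 fails. So xy^t z = a^{p+p!} b^{p+p!-2} ∉ L.
This is a contradiction; hence L is not regular.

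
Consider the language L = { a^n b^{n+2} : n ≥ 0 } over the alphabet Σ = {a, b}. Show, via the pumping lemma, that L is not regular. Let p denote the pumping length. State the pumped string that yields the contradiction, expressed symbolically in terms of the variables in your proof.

a^{p+k} b^{p+2}

Suppose for contradiction that L is regular, and let p be the pumping length.
Choose w = a^p b^{p+2}, which is in L with |w| = 2p+2 ≥ p.
By the pumping lemma, w = xyz with |xy| ≤ p and y is nonempty.
Because |xy| ≤ p and w begins with p copies of a, we have y = a^k with 1 ≤ k ≤ p.
Pump with i = 2: xy^2z = a^{p+k} b^{p+2}. For this to lie in L we would need p+2 = (p+k)+2, which forces k = 0. But k ≥ 1, so xy^2z ∉ L.
This contradicts the pumping lemma, so L is not regular.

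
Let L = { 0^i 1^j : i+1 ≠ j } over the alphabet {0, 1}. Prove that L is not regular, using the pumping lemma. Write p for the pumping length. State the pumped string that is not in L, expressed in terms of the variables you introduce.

0^{p+p!} 1^{p+p!+1}

Assume L is regular; let p be its pumping constant.
Choose w = 0^p 1^{p+p!+1}. Since p ≠ (p+p!+1)-1 = p+p!, w ∈ L; and |w| ≥ p.
Write w = xyz as guaranteed by the lemma, with |xy| ≤ p and |y| > 0.
Because |xy| ≤ p and w begins with p copies of 0, we have y = 0^k with 1 ≤ k ≤ p.
Since 1 ≤ k ≤ p, k divides p!; set t = 1 + p!/k. Then xy^t z has p + (p!/k)·k = p + p! copies of 0. Now the 0-count is p+p! and (1-count)-1 = (p+p!+1)-1 = p+p!, so i+1 ≠ j fails. So xy^t z = 0^{p+p!} 1^{p+p!+1} ∉ L.
This contradicts the pumping lemma, so L is not regular.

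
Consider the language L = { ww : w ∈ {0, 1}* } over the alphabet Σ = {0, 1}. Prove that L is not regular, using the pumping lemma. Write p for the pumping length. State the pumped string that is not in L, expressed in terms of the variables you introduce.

Suppose for contradiction that L is regular, and let p be the pumping length.
Take w = 0^p 1^p 0^p 1^p = uu where u = 0^p1^p; then w ∈ L and |w| = 4p ≥ p.
Write w = xyz as guaranteed by the lemma, with |xy| ≤ p and y is nonempty.
Since the first p symbols of w are all 0's and |xy| ≤ p, y lies entirely in the leading 0-block: y = 0^k for some k with 1 ≤ k ≤ p.
Pump with i = 2: xy^2z = 0^{p+k} 1^p 0^p 1^p, of length 4p+k. Suppose this equals vv. The string starts with 0 and ends with 1, so v does too; thus the boundary between the two copies of v is a 1→0 transition. There is exactly one such transition, at position 2p+k, so |v| = 2p+k and |vv| = 4p+2k ≠ 4p+k since k ≥ 1. So xy^2z ∉ L.
This contradicts the pumping lemma, so L is not regular.

0^{p+k} 1^p 0^p 1^p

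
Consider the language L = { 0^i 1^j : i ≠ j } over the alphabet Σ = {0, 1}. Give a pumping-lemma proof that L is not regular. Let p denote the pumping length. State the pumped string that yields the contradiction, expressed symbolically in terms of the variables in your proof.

Assume L is regular. Let p be the pumping length given by the pumping lemma.
Choose w = 0^p 1^{p+p!}. Since p ≠ p+p!, w ∈ L; and |w| ≥ p.
Write w = xyz as guaranteed by the lemma, with |xy| ≤ p and |y| > 0.
The first p characters of w are 0's, so xy (and hence y) consists only of 0's. Write y = 0^k, 1 ≤ k ≤ p.
Since 1 ≤ k ≤ p, k divides p!; set t = 1 + p!/k. Then xy^t z has p + (p!/k)·k = p + p! copies of 0. Now the 0-count equals the 1-count, so i ≠ j fails. So xy^t z = 0^{p+p!} 1^{p+p!} ∉ L.
This is a contradiction; hence L is not regular.

0^{p+p!} 1^{p+p!}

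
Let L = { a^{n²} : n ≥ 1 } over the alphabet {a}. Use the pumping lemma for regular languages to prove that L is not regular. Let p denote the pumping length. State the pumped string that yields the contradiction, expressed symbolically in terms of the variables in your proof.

Toward a contradiction, assume L is regular with pumping length p.
Take w = a^{p²} ∈ L with |w| = p² ≥ p.
By the pumping lemma, w = xyz with |xy| ≤ p and y is nonempty.
Then y = a^k for some k with 1 ≤ k ≤ p.
Pump with i = 2: xy^2z = a^{p²+k}. Since 1 ≤ k ≤ p, p² < p²+k ≤ p²+p < (p+1)², so p²+k lies strictly between consecutive squares and is not a perfect square. So xy^2z ∉ L.
This contradicts the pumping lemma, so L is not regular.

a^{p²+k}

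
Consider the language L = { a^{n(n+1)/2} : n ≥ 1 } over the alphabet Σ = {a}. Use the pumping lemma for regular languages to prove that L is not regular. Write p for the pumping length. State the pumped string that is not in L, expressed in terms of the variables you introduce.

a^{p(p+1)/2+k}

Toward a contradiction, assume L is regular with pumping length p.
Take w = a^{p(p+1)/2} ∈ L with |w| = p(p+1)/2 ≥ p.
The pumping lemma gives a decomposition w = xyz where |xy| ≤ p and y is nonempty.
Then y = a^k for some k with 1 ≤ k ≤ p.
Pump with i = 2: xy^2z = a^{p(p+1)/2+k}. Since 1 ≤ k ≤ p, p(p+1)/2 < p(p+1)/2+k ≤ p(p+1)/2+p < (p+1)(p+2)/2, so p(p+1)/2+k is strictly between consecutive triangular numbers. So xy^2z ∉ L.
This contradicts the pumping lemma, so L is not regular.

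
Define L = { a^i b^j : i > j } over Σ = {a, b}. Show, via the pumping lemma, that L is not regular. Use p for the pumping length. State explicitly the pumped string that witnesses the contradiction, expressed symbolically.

Assume L is regular; let p be its pumping constant.
Choose w = a^{p+1} b^p ∈ L, with |w| = 2p+1 ≥ p.
Write w = xyz as guaranteed by the lemma, with |xy| ≤ p and y is nonempty.
Since the first p symbols of w are all a's and |xy| ≤ p, y lies entirely in the leading a-block: y = a^k for some k with 1 ≤ k ≤ p.
Consider xy^0z = xz = a^{p+1-k} b^p. Since k ≥ 1, the a-count p+1-k is at most p, so i > j fails; thus xz ∉ L.
Contradiction. Therefore L is not regular.

a^{p+1-k} b^p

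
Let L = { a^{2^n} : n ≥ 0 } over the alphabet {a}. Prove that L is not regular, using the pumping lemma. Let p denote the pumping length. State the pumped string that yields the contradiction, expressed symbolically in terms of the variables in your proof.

a^{2^p+k}

Suppose for contradiction that L is regular, and let p be the pumping length.
Take w = a^{2^p} ∈ L with |w| = 2^p ≥ p.
The pumping lemma gives a decomposition w = xyz where |xy| ≤ p and y is nonempty.
Then y = a^k for some k with 1 ≤ k ≤ p.
Pump with i = 2: xy^2z = a^{2^p+k}. Since 1 ≤ k ≤ p < 2^p, we have 2^p < 2^p+k < 2^{p+1}, so 2^p+k is not a power of 2. So xy^2z ∉ L.
This is a contradiction; hence L is not regular.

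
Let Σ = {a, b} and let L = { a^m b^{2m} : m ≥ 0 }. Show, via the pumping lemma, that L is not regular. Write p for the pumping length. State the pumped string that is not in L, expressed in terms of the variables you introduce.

Suppose for contradiction that L is regular, and let p be the pumping length.
Take w = a^p b^{2p}. Then w ∈ L and |w| = 3p ≥ p.
By the pumping lemma, w = xyz with |xy| ≤ p and |y| ≥ 1.
The first p characters of w are a's, so xy (and hence y) consists only of a's. Write y = a^k, 1 ≤ k ≤ p.
Pump with i = 2: xy^2z = a^{p+k} b^{2p}. For this to lie in L we would need 2p = 2(p+k), which forces k = 0. But k ≥ 1, so xy^2z ∉ L.
Contradiction. Therefore L is not regular.

a^{p+k} b^{2p}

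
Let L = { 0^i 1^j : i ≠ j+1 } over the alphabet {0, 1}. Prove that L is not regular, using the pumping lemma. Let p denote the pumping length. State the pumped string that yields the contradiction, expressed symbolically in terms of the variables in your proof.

0^{p+p!} 1^{p+p!-1}

Toward a contradiction, assume L is regular with pumping length p.
Choose w = 0^p 1^{p+p!-1}. Since p ≠ (p+p!-1)+1 = p+p!, w ∈ L; and |w| ≥ p.
By the pumping lemma, w = xyz with |xy| ≤ p and |y| ≥ 1.
Because |xy| ≤ p and w begins with p copies of 0, we have y = 0^k with 1 ≤ k ≤ p.
Since 1 ≤ k ≤ p, k divides p!; set t = 1 + p!/k. Then xy^t z has p + (p!/k)·k = p + p! copies of 0. Now the 0-count is p+p! and (1-count)+1 = (p+p!-1)+1 = p+p!, so i ≠ j+1 fails. So xy^t z = 0^{p+p!} 1^{p+p!-1} ∉ L.
This is a contradiction; hence L is not regular.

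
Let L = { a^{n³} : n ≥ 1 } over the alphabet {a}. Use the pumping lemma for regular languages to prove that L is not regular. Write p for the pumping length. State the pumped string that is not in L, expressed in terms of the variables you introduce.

a^{p³+k}

Assume L is regular. Let p be the pumping length given by the pumping lemma.
Take w = a^{p³} ∈ L with |w| = p³ ≥ p.
Write w = xyz as guaranteed by the lemma, with |xy| ≤ p and y is nonempty.
Then y = a^k for some k with 1 ≤ k ≤ p.
Pump with i = 2: xy^2z = a^{p³+k}. Since 1 ≤ k ≤ p, p³ < p³+k ≤ p³+p < p³+3p²+3p+1 = (p+1)³, so p³+k is not a perfect cube. So xy^2z ∉ L.
This is a contradiction; hence L is not regular.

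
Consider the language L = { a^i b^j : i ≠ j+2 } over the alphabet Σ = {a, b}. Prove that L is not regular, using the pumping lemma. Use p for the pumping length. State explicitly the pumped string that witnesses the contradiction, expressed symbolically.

Assume L is regular; let p be its pumping constant.
Choose w = a^p b^{p+p!-2}. Since p ≠ (p+p!-2)+2 = p+p!, w ∈ L; and |w| ≥ p.
By the pumping lemma, w = xyz with |xy| ≤ p and y is nonempty.
Since the first p symbols of w are all a's and |xy| ≤ p, y lies entirely in the leading a-block: y = a^k for some k with 1 ≤ k ≤ p.
Since 1 ≤ k ≤ p, k divides p!; set t = 1 + p!/k. Then xy^t z has p + (p!/k)·k = p + p! copies of a. Now the a-count is p+p! and (b-count)+2 = (p+p!-2)+2 = p+p!, so i ≠ j+2 fails. So xy^t z = a^{p+p!} b^{p+p!-2} ∉ L.
This is a contradiction; hence L is not regular.

a^{p+p!} b^{p+p!-2}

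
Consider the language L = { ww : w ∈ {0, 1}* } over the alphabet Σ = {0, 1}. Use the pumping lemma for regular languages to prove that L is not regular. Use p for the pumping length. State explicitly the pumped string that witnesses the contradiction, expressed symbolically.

Assume L is regular; let p be its pumping constant.
Take w = 0^p 1^p 0^p 1^p = uu where u = 0^p1^p; then w ∈ L and |w| = 4p ≥ p.
Write w = xyz as guaranteed by the lemma, with |xy| ≤ p and |y| > 0.
Since the first p symbols of w are all 0's and |xy| ≤ p, y lies entirely in the leading 0-block: y = 0^k for some k with 1 ≤ k ≤ p.
Pump with i = 2: xy^2z = 0^{p+k} 1^p 0^p 1^p, of length 4p+k. Suppose this equals vv. The string starts with 0 and ends with 1, so v does too; thus the boundary between the two copies of v is a 1→0 transition. There is exactly one such transition, at position 2p+k, so |v| = 2p+k and |vv| = 4p+2k ≠ 4p+k since k ≥ 1. So xy^2z ∉ L.
This contradicts the pumping lemma, so L is not regular.

0^{p+k} 1^p 0^p 1^p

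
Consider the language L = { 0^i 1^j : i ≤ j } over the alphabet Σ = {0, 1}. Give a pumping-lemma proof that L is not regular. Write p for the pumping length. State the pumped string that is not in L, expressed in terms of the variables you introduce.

Assume L is regular. Let p be the pumping length given by the pumping lemma.
Choose w = 0^p 1^p ∈ L, with |w| = 2p ≥ p.
The pumping lemma gives a decomposition w = xyz where |xy| ≤ p and |y| > 0.
Since the first p symbols of w are all 0's and |xy| ≤ p, y lies entirely in the leading 0-block: y = 0^k for some k with 1 ≤ k ≤ p.
Consider xy^2z = 0^{p+k} 1^p. Since k ≥ 1, the 0-count p+k exceeds the 1-count p, so i ≤ j fails; thus xy^2z ∉ L.
This contradicts the pumping lemma, so L is not regular.

0^{p+k} 1^p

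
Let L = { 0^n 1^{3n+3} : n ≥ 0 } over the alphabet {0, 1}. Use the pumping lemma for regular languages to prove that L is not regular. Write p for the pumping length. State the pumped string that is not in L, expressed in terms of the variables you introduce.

Suppose for contradiction that L is regular, and let p be the pumping length.
Take w = 0^p 1^{3p+3}. Then w ∈ L and |w| = 4p+3 ≥ p.
By the pumping lemma, w = xyz with |xy| ≤ p and |y| > 0.
Because |xy| ≤ p and w begins with p copies of 0, we have y = 0^k with 1 ≤ k ≤ p.
Pump with i = 2: xy^2z = 0^{p+k} 1^{3p+3}. For this to lie in L we would need 3p+3 = 3(p+k)+3, which forces k = 0. But k ≥ 1, so xy^2z ∉ L.
This contradicts the pumping lemma, so L is not regular.

0^{p+k} 1^{3p+3}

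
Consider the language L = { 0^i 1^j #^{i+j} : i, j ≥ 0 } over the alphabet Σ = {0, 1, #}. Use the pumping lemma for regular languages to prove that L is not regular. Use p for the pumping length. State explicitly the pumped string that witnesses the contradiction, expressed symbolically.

Toward a contradiction, assume L is regular with pumping length p.
Take w = 0^p 1^p #^{2p} ∈ L (with i=j=p, i+j=2p), |w| = 4p ≥ p.
Write w = xyz as guaranteed by the lemma, with |xy| ≤ p and |y| ≥ 1.
Since the first p symbols of w are all 0's and |xy| ≤ p, y lies entirely in the leading 0-block: y = 0^k for some k with 1 ≤ k ≤ p.
Consider xy^2z = 0^{p+k} 1^p #^{2p}. Now the 0- and 1-counts sum to 2p+k, but the #-count is 2p ≠ 2p+k. So xy^2z ∉ L.
This contradicts the pumping lemma, so L is not regular.

0^{p+k} 1^p #^{2p}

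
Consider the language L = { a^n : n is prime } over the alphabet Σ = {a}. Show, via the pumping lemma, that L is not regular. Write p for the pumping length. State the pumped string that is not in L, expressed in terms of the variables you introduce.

a^{q(1+k)}

Assume L is regular; let p be its pumping constant.
Let q be a prime with q ≥ p+2 (infinitely many primes exist), and take w = a^q ∈ L with |w| = q ≥ p.
Write w = xyz as guaranteed by the lemma, with |xy| ≤ p and |y| > 0.
Then y = a^k for some k with 1 ≤ k ≤ p.
Since 1 ≤ k ≤ p, |xz| = q-k. Pump with i = q+1: |xy^{q+1}z| = (q-k)+(q+1)k = q+qk = q(1+k), which is composite (both factors ≥ 2). So xy^{q+1}z = a^{q(1+k)} ∉ L.
This is a contradiction; hence L is not regular.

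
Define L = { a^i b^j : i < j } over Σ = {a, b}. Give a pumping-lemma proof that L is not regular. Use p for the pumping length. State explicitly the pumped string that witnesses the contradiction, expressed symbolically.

Assume L is regular. Let p be the pumping length given by the pumping lemma.
Choose w = a^p b^{p+1} ∈ L, with |w| = 2p+1 ≥ p.
The pumping lemma gives a decomposition w = xyz where |xy| ≤ p and y is nonempty.
The first p characters of w are a's, so xy (and hence y) consists only of a's. Write y = a^k, 1 ≤ k ≤ p.
Consider xy^2z = a^{p+k} b^{p+1}. Since k ≥ 1, the a-count p+k is at least p+1, so i < j fails; thus xy^2z ∉ L.
This contradicts the pumping lemma, so L is not regular.

a^{p+k} b^{p+1}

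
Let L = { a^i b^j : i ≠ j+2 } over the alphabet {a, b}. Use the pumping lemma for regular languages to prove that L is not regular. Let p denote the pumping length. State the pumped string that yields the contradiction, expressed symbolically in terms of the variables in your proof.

a^{p+p!} b^{p+p!-2}

Suppose for contradiction that L is regular, and let p be the pumping length.
Choose w = a^p b^{p+p!-2}. Since p ≠ (p+p!-2)+2 = p+p!, w ∈ L; and |w| ≥ p.
Write w = xyz as guaranteed by the lemma, with |xy| ≤ p and y is nonempty.
Because |xy| ≤ p and w begins with p copies of a, we have y = a^k with 1 ≤ k ≤ p.
Since 1 ≤ k ≤ p, k divides p!; set t = 1 + p!/k. Then xy^t z has p + (p!/k)·k = p + p! copies of a. Now the a-count is p+p! and (b-count)+2 = (p+p!-2)+2 = p+p!, so i ≠ j+2 fails. So xy^t z = a^{p+p!} b^{p+p!-2} ∉ L.
This is a contradiction; hence L is not regular.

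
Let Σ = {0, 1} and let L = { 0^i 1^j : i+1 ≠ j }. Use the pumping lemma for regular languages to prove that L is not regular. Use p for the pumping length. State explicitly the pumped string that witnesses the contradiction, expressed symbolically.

Assume L is regular; let p be its pumping constant.
Choose w = 0^p 1^{p+p!+1}. Since p ≠ (p+p!+1)-1 = p+p!, w ∈ L; and |w| ≥ p.
The pumping lemma gives a decomposition w = xyz where |xy| ≤ p and y is nonempty.
Because |xy| ≤ p and w begins with p copies of 0, we have y = 0^k with 1 ≤ k ≤ p.
Since 1 ≤ k ≤ p, k divides p!; set t = 1 + p!/k. Then xy^t z has p + (p!/k)·k = p + p! copies of 0. Now the 0-count is p+p! and (1-count)-1 = (p+p!+1)-1 = p+p!, so i+1 ≠ j fails. So xy^t z = 0^{p+p!} 1^{p+p!+1} ∉ L.
This is a contradiction; hence L is not regular.

0^{p+p!} 1^{p+p!+1}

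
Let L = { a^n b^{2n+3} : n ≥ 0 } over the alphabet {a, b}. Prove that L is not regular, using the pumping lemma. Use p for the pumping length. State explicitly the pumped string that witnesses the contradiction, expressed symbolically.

a^{p+k} b^{2p+3}

Assume L is regular. Let p be the pumping length given by the pumping lemma.
Let w = a^p b^{2p+3} ∈ L; note |w| = 3p+3 ≥ p.
The pumping lemma gives a decomposition w = xyz where |xy| ≤ p and |y| > 0.
The first p characters of w are a's, so xy (and hence y) consists only of a's. Write y = a^k, 1 ≤ k ≤ p.
Pump with i = 2: xy^2z = a^{p+k} b^{2p+3}. For this to lie in L we would need 2p+3 = 2(p+k)+3, which forces k = 0. But k ≥ 1, so xy^2z ∉ L.
Contradiction. Therefore L is not regular.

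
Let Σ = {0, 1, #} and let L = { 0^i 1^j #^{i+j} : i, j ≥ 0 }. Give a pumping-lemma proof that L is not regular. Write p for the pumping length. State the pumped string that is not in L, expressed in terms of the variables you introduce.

Toward a contradiction, assume L is regular with pumping length p.
Take w = 0^p 1^p #^{2p} ∈ L (with i=j=p, i+j=2p), |w| = 4p ≥ p.
Write w = xyz as guaranteed by the lemma, with |xy| ≤ p and |y| > 0.
The first p characters of w are 0's, so xy (and hence y) consists only of 0's. Write y = 0^k, 1 ≤ k ≤ p.
Consider xy^2z = 0^{p+k} 1^p #^{2p}. Now the 0- and 1-counts sum to 2p+k, but the #-count is 2p ≠ 2p+k. So xy^2z ∉ L.
This contradicts the pumping lemma, so L is not regular.

0^{p+k} 1^p #^{2p}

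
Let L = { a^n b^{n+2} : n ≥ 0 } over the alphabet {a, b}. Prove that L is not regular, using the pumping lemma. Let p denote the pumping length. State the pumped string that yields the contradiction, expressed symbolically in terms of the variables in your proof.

a^{p+k} b^{p+2}

Toward a contradiction, assume L is regular with pumping length p.
Choose w = a^p b^{p+2}, which is in L with |w| = 2p+2 ≥ p.
By the pumping lemma, w = xyz with |xy| ≤ p and |y| > 0.
Because |xy| ≤ p and w begins with p copies of a, we have y = a^k with 1 ≤ k ≤ p.
Pump with i = 2: xy^2z = a^{p+k} b^{p+2}. For this to lie in L we would need p+2 = (p+k)+2, which forces k = 0. But k ≥ 1, so xy^2z ∉ L.
Contradiction. Therefore L is not regular.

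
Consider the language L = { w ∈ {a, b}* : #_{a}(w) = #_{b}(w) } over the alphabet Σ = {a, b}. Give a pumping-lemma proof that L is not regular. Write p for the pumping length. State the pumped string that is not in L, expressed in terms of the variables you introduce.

Assume L is regular; let p be its pumping constant.
Choose w = a^p b^p ∈ L with |w| = 2p ≥ p.
Write w = xyz as guaranteed by the lemma, with |xy| ≤ p and |y| ≥ 1.
The first p characters of w are a's, so xy (and hence y) consists only of a's. Write y = a^k, 1 ≤ k ≤ p.
Pump with i = 2: xy^2z = a^{p+k} b^p has p+k occurrences of a but only p of b. Since k ≥ 1 the counts differ, so xy^2z ∉ L.
This contradicts the pumping lemma, so L is not regular.

a^{p+k} b^p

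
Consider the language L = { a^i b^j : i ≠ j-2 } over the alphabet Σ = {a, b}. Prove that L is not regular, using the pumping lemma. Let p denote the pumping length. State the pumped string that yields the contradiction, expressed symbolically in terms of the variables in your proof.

a^{p+p!} b^{p+p!+2}

Suppose for contradiction that L is regular, and let p be the pumping length.
Choose w = a^p b^{p+p!+2}. Since p ≠ (p+p!+2)-2 = p+p!, w ∈ L; and |w| ≥ p.
By the pumping lemma, w = xyz with |xy| ≤ p and |y| ≥ 1.
Because |xy| ≤ p and w begins with p copies of a, we have y = a^k with 1 ≤ k ≤ p.
Since 1 ≤ k ≤ p, k divides p!; set t = 1 + p!/k. Then xy^t z has p + (p!/k)·k = p + p! copies of a. Now the a-count is p+p! and (b-count)-2 = (p+p!+2)-2 = p+p!, so i ≠ j-2 fails. So xy^t z = a^{p+p!} b^{p+p!+2} ∉ L.
Contradiction. Therefore L is not regular.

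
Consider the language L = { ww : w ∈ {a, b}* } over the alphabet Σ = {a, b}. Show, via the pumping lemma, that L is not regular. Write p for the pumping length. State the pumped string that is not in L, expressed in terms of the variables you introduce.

a^{p+k} b^p a^p b^p

Suppose for contradiction that L is regular, and let p be the pumping length.
Take w = a^p b^p a^p b^p = uu where u = a^pb^p; then w ∈ L and |w| = 4p ≥ p.
Write w = xyz as guaranteed by the lemma, with |xy| ≤ p and y is nonempty.
The first p characters of w are a's, so xy (and hence y) consists only of a's. Write y = a^k, 1 ≤ k ≤ p.
Pump with i = 2: xy^2z = a^{p+k} b^p a^p b^p, of length 4p+k. Suppose this equals vv. The string starts with a and ends with b, so v does too; thus the boundary between the two copies of v is a b→a transition. There is exactly one such transition, at position 2p+k, so |v| = 2p+k and |vv| = 4p+2k ≠ 4p+k since k ≥ 1. So xy^2z ∉ L.
This is a contradiction; hence L is not regular.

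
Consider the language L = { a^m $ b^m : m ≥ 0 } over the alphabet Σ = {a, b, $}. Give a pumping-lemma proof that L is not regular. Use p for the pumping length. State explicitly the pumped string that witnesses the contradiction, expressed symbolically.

a^{p+k} $ b^p

Assume L is regular. Let p be the pumping length given by the pumping lemma.
Take w = a^p $ b^p ∈ L with |w| = 2p+1 ≥ p.
The pumping lemma gives a decomposition w = xyz where |xy| ≤ p and y is nonempty.
Because |xy| ≤ p and w begins with p copies of a, we have y = a^k with 1 ≤ k ≤ p.
Pump with i = 2: xy^2z = a^{p+k} $ b^p, which would require p+k = p. But k ≥ 1, so xy^2z ∉ L.
Contradiction. Therefore L is not regular.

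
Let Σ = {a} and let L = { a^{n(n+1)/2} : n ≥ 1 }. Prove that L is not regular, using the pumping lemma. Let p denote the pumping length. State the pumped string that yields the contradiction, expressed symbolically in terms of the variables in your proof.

Assume L is regular; let p be its pumping constant.
Take w = a^{p(p+1)/2} ∈ L with |w| = p(p+1)/2 ≥ p.
The pumping lemma gives a decomposition w = xyz where |xy| ≤ p and y is nonempty.
Then y = a^k for some k with 1 ≤ k ≤ p.
Pump with i = 2: xy^2z = a^{p(p+1)/2+k}. Since 1 ≤ k ≤ p, p(p+1)/2 < p(p+1)/2+k ≤ p(p+1)/2+p < (p+1)(p+2)/2, so p(p+1)/2+k is strictly between consecutive triangular numbers. So xy^2z ∉ L.
This contradicts the pumping lemma, so L is not regular.

a^{p(p+1)/2+k}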